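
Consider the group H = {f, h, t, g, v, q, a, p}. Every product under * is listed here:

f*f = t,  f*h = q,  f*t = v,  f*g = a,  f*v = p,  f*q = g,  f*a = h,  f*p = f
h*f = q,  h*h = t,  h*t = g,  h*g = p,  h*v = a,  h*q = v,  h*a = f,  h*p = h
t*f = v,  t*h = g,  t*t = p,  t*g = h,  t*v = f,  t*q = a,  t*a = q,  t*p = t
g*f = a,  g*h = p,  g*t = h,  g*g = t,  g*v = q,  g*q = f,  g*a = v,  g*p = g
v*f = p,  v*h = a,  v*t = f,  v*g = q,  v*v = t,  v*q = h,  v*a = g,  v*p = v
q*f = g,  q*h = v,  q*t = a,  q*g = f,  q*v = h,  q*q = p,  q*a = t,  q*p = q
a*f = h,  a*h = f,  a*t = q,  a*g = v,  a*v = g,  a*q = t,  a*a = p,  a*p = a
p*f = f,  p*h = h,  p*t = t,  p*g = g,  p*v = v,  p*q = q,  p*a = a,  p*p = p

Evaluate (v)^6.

t

v^1 = v
v^2 = v * v = t
v^3 = t * v = f
v^4 = f * v = p
v^5 = p * v = v
v^6 = v * v = t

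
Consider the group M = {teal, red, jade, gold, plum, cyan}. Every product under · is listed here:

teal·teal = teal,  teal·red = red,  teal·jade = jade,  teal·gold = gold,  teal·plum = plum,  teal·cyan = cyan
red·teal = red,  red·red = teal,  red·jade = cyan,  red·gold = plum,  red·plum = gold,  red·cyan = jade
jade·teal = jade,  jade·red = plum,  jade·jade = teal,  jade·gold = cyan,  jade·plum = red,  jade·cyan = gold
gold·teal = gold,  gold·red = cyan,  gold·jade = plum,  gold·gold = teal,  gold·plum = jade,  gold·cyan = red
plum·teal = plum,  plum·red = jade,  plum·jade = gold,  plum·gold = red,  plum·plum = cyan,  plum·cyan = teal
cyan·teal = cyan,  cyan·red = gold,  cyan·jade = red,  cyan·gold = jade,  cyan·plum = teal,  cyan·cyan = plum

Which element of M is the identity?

teal

The identity e satisfies e·x = x for all x, so its row in the table reproduces the column headers.
Row teal reads: teal, red, jade, gold, plum, cyan — exactly the header order. So teal is the identity.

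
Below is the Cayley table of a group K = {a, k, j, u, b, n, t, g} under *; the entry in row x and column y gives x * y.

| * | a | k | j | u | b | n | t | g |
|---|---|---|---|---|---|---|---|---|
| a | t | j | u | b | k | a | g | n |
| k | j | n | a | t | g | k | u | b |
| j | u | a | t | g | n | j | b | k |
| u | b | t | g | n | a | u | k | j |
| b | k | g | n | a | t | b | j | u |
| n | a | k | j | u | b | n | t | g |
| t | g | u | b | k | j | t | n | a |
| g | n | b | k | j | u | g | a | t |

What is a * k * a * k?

a * k = j
j * a = u
u * k = t

t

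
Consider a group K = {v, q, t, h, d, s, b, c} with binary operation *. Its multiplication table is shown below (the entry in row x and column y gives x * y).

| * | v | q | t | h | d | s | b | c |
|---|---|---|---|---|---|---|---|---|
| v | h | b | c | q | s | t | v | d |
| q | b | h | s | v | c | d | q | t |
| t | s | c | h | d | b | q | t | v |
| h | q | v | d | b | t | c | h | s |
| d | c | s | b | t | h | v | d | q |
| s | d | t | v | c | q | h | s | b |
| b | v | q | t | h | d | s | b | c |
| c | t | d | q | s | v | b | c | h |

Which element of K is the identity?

The identity e satisfies e * x = x for all x, so its row in the table reproduces the column headers.
Row b reads: v, q, t, h, d, s, b, c — exactly the header order. So b is the identity.

b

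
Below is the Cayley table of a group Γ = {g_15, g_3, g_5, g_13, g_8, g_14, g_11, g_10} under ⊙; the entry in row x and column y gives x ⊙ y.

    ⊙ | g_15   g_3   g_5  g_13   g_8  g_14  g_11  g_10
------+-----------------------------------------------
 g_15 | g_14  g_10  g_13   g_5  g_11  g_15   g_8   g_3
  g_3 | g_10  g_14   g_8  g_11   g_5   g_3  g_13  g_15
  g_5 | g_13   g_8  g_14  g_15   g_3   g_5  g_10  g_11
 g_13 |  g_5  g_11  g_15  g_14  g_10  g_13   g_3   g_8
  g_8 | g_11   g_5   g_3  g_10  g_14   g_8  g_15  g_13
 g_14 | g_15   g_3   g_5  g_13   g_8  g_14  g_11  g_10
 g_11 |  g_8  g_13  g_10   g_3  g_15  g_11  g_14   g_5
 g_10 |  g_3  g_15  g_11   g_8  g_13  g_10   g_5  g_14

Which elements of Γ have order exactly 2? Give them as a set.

Identity is g_14. Compute the order of each non-identity element by repeated multiplication:
  g_15: g_15 → g_14  (order 2)
  g_3: g_3 → g_14  (order 2)
  g_5: g_5 → g_14  (order 2)
  g_13: g_13 → g_14  (order 2)
  g_8: g_8 → g_14  (order 2)
  g_11: g_11 → g_14  (order 2)
  g_10: g_10 → g_14  (order 2)
Elements of order 2: {g_10, g_11, g_13, g_15, g_3, g_5, g_8}.
(Structurally, Γ here is isomorphic to the elementary abelian group (Z_2)^3.)

{g_10, g_11, g_13, g_15, g_3, g_5, g_8}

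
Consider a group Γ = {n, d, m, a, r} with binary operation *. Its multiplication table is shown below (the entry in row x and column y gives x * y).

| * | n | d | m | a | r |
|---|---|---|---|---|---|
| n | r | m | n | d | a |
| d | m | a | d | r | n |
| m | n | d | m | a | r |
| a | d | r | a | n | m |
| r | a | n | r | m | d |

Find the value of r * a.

Read row r, column a: r * a = m.

m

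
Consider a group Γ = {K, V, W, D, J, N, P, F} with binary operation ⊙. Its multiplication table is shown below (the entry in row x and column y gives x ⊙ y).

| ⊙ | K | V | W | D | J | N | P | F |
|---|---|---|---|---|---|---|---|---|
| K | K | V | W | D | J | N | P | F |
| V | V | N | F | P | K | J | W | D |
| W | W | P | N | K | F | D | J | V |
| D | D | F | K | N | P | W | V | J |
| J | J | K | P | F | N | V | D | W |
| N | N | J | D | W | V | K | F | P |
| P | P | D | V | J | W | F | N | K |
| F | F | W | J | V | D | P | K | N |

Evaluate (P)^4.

P^1 = P
P^2 = P ⊙ P = N
P^3 = N ⊙ P = F
P^4 = F ⊙ P = K

K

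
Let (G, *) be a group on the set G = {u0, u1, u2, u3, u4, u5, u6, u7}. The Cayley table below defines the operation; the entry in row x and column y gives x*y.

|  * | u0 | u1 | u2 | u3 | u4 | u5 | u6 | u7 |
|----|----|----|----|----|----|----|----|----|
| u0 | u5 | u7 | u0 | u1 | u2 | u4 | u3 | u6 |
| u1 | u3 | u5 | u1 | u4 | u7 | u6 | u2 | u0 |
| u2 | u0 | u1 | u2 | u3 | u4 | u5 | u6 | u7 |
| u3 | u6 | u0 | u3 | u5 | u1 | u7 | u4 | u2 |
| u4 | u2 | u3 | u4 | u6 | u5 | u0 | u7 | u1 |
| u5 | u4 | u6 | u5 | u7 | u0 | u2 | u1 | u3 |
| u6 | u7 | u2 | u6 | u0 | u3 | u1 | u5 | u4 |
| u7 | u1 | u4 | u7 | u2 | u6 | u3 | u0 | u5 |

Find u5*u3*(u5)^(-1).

The identity is u2. In row u5, the entry u2 sits in column u5, so u5^(-1) = u5.
u5*u3 = u7
u7*u5 = u3

u3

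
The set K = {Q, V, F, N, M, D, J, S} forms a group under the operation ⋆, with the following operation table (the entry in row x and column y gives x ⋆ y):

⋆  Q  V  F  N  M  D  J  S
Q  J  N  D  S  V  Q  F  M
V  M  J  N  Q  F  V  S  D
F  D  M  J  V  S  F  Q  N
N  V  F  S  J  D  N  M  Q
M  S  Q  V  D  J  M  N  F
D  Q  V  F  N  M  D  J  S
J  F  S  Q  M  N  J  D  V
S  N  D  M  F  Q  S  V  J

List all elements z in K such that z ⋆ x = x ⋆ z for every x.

An element z is central iff its row equals its column in the table.
For Q: Q ⋆ S = M ≠ N = S ⋆ Q, so Q ∉ Z.
Checking each element this way leaves Z(K) = {D, J}.
(Structurally, K here is isomorphic to the quaternion group Q_8.)

{D, J}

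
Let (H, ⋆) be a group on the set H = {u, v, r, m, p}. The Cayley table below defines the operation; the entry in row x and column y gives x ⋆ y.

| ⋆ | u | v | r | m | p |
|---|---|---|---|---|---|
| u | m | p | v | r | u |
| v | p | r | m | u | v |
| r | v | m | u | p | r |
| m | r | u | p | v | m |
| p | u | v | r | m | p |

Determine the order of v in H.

The identity element is p (its row matches the header).
v^1 = v
v^2 = v ⋆ v = r
v^3 = r ⋆ v = m
v^4 = m ⋆ v = u
v^5 = u ⋆ v = p
The first power of v equal to the identity is v^5, so ord(v) = 5.

5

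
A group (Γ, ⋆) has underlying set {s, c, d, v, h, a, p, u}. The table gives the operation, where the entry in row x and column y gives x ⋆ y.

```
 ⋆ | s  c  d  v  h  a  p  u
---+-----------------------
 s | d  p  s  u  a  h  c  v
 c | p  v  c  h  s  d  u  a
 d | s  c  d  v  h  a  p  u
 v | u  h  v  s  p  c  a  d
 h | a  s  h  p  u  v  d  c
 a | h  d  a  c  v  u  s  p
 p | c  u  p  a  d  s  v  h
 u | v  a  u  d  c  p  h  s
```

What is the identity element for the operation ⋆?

The identity e satisfies e ⋆ x = x for all x, so its row in the table reproduces the column headers.
Row d reads: s, c, d, v, h, a, p, u — exactly the header order. So d is the identity.

d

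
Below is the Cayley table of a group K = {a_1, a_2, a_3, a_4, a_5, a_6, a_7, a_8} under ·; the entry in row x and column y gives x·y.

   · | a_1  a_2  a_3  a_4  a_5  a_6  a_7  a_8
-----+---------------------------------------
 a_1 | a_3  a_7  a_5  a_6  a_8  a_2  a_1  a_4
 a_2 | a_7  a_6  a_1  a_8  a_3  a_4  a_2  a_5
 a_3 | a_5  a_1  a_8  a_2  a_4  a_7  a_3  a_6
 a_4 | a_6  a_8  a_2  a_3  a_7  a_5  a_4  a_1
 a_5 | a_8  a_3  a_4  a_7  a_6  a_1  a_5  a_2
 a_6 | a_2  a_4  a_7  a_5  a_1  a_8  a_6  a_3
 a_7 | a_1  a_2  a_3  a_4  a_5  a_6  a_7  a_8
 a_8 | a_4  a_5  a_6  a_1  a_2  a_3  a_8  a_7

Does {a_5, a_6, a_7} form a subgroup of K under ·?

a_6·a_6 = a_8, which is not in {a_5, a_6, a_7}.
The subset is not closed under ·, so it is not a subgroup.
(Structurally, K here is isomorphic to the cyclic group Z_8.)

No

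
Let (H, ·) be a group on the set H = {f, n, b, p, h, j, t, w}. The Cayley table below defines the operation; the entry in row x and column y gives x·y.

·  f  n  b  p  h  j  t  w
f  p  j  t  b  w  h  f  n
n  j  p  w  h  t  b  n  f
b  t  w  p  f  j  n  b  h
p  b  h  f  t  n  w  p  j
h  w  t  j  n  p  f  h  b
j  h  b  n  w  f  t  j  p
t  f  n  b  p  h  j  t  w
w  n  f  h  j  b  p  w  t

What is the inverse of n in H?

h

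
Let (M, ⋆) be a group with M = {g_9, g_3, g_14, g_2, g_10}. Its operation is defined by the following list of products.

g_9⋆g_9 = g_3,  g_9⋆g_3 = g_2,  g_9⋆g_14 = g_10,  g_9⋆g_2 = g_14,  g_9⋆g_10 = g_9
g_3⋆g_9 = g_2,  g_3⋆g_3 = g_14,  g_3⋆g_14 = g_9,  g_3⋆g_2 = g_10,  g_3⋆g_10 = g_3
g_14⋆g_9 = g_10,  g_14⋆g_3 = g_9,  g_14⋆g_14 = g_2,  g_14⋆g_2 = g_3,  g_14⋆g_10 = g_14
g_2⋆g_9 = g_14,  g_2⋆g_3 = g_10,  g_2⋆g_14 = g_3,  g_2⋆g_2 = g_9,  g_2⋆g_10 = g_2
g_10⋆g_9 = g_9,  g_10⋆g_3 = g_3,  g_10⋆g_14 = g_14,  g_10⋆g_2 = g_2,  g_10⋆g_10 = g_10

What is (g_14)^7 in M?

g_14^1 = g_14
g_14^2 = g_14 ⋆ g_14 = g_2
g_14^3 = g_2 ⋆ g_14 = g_3
g_14^4 = g_3 ⋆ g_14 = g_9
g_14^5 = g_9 ⋆ g_14 = g_10
g_14^6 = g_10 ⋆ g_14 = g_14
g_14^7 = g_14 ⋆ g_14 = g_2

g_2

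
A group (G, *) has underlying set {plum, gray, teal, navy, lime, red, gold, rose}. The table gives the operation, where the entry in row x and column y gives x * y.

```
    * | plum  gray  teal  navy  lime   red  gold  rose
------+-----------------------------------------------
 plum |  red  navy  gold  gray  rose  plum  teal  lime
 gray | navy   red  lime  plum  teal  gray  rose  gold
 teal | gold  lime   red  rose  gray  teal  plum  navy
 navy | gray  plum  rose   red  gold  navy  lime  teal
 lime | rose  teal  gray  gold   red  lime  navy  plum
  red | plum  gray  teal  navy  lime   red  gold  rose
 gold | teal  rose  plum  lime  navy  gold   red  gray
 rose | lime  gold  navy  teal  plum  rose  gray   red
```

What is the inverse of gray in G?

First locate the identity: row red matches the header, so red is the identity.
Scan row gray for red: gray * gray = red. Hence gray^(-1) = gray.

gray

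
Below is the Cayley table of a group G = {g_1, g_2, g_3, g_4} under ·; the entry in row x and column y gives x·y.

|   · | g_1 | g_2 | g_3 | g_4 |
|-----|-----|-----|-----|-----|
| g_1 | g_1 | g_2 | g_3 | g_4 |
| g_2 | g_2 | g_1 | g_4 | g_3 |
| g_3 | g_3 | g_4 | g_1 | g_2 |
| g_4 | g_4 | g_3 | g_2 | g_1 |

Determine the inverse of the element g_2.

First locate the identity: row g_1 matches the header, so g_1 is the identity.
Scan row g_2 for g_1: g_2·g_2 = g_1. Hence g_2^(-1) = g_2.

g_2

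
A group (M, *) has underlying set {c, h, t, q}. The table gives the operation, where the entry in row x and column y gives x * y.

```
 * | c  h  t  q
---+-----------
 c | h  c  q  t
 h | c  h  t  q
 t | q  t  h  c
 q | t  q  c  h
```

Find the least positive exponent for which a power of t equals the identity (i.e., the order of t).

2

The identity element is h (its row matches the header).
t^1 = t
t^2 = t * t = h
The first power of t equal to the identity is t^2, so ord(t) = 2.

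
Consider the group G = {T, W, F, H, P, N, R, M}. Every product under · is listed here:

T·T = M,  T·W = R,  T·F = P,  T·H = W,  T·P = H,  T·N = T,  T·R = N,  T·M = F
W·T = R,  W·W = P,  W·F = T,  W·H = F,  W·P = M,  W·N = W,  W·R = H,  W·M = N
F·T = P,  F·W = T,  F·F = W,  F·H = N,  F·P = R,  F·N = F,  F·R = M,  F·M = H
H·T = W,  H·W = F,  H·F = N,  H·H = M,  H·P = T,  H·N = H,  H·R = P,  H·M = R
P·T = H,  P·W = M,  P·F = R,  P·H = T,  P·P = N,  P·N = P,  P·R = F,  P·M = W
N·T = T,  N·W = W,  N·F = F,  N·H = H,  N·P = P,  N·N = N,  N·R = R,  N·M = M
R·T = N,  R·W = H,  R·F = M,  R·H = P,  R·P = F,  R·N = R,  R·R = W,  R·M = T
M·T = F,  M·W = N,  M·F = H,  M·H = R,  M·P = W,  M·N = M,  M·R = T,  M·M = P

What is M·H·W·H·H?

M·H = R
R·W = H
H·H = M
M·H = R

R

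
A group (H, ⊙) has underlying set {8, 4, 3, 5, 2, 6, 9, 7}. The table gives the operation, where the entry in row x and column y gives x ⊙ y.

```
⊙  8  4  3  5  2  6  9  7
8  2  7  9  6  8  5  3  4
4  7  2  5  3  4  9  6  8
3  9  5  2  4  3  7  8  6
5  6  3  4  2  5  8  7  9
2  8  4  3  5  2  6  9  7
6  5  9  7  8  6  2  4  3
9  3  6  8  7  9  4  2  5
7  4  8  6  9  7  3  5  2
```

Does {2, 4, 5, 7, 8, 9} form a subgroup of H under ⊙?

4 ⊙ 9 = 6, which is not in {2, 4, 5, 7, 8, 9}.
The subset is not closed under ⊙, so it is not a subgroup.

No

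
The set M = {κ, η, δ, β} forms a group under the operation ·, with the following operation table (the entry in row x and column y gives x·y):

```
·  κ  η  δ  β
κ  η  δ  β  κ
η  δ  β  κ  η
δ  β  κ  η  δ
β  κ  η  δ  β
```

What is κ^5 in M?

κ^1 = κ
κ^2 = κ·κ = η
κ^3 = η·κ = δ
κ^4 = δ·κ = β
κ^5 = β·κ = κ

κ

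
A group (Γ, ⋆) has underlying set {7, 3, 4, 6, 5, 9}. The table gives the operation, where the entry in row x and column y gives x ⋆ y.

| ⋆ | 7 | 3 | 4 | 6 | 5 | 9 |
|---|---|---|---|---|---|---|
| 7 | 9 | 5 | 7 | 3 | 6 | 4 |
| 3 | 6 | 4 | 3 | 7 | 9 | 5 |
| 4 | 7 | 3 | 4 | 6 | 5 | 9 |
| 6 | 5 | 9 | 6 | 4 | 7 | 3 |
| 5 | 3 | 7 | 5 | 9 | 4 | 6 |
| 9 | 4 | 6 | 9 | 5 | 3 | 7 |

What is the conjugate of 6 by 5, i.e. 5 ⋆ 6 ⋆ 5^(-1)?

3

The identity is 4. In row 5, the entry 4 sits in column 5, so 5^(-1) = 5.
5 ⋆ 6 = 9
9 ⋆ 5 = 3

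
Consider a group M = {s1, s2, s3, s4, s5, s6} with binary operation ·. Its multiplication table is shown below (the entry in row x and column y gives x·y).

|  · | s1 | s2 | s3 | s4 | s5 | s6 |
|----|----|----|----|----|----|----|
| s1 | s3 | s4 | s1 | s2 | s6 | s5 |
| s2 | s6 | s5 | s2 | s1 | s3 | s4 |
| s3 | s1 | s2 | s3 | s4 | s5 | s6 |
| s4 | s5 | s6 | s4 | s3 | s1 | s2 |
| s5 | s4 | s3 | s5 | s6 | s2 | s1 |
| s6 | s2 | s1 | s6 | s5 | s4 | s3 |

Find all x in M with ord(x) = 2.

Identity is s3. Compute the order of each non-identity element by repeated multiplication:
  s1: s1 → s3  (order 2)
  s2: s2 → s5 → s3  (order 3)
  s4: s4 → s3  (order 2)
  s5: s5 → s2 → s3  (order 3)
  s6: s6 → s3  (order 2)
Elements of order 2: {s1, s4, s6}.
(Structurally, M here is isomorphic to the symmetric group S_3.)

{s1, s4, s6}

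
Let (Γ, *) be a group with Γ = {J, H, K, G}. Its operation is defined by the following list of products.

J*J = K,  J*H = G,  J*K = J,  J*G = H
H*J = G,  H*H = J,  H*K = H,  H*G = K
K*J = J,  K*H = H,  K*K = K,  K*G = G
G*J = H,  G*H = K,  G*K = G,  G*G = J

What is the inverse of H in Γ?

G

First locate the identity: row K matches the header, so K is the identity.
Scan row H for K: H * G = K. Hence H^(-1) = G.
(Structurally, Γ here is isomorphic to the cyclic group Z_4.)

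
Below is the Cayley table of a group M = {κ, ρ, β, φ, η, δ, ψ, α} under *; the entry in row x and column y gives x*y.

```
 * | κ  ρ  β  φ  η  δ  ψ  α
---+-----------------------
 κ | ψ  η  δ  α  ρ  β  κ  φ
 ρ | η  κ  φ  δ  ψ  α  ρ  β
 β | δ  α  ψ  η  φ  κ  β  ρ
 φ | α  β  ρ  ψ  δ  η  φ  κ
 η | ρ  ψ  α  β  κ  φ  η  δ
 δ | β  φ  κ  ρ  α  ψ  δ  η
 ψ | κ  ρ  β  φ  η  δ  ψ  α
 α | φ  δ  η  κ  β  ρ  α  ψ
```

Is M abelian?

No

η*α = δ but α*η = β.
Since η and α do not commute, M is not abelian.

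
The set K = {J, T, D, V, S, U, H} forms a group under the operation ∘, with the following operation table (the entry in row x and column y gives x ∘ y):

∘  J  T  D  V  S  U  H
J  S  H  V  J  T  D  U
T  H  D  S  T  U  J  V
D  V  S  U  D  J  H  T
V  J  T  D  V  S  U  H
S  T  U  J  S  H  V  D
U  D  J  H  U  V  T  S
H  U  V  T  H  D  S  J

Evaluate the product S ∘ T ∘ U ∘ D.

S

S ∘ T = U
U ∘ U = T
T ∘ D = S
(Structurally, K here is isomorphic to the cyclic group Z_7.)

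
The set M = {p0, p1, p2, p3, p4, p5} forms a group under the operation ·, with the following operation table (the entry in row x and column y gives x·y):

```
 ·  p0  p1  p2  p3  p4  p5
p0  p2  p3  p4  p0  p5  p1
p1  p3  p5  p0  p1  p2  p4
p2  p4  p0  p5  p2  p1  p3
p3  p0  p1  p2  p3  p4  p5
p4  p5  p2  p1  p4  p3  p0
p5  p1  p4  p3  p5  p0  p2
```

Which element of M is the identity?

The identity e satisfies e·x = x for all x, so its row in the table reproduces the column headers.
Row p3 reads: p0, p1, p2, p3, p4, p5 — exactly the header order. So p3 is the identity.
(Structurally, M here is isomorphic to the cyclic group Z_6.)

p3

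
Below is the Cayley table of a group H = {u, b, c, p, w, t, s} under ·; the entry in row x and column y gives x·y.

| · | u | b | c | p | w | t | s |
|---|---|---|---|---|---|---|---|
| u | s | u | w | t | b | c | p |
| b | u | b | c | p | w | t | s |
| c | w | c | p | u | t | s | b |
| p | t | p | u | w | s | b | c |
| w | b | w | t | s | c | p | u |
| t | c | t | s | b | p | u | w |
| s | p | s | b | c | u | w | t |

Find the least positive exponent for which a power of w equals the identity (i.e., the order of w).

7

The identity element is b (its row matches the header).
w^1 = w
w^2 = w·w = c
w^3 = c·w = t
w^4 = t·w = p
w^5 = p·w = s
w^6 = s·w = u
w^7 = u·w = b
The first power of w equal to the identity is w^7, so ord(w) = 7.
(Structurally, H here is isomorphic to the cyclic group Z_7.)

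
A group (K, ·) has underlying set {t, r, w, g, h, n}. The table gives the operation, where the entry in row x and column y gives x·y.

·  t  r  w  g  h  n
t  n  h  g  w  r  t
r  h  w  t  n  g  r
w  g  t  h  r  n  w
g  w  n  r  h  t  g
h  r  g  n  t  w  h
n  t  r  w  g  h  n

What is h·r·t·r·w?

g

h·r = g
g·t = w
w·r = t
t·w = g
(Structurally, K here is isomorphic to the cyclic group Z_6.)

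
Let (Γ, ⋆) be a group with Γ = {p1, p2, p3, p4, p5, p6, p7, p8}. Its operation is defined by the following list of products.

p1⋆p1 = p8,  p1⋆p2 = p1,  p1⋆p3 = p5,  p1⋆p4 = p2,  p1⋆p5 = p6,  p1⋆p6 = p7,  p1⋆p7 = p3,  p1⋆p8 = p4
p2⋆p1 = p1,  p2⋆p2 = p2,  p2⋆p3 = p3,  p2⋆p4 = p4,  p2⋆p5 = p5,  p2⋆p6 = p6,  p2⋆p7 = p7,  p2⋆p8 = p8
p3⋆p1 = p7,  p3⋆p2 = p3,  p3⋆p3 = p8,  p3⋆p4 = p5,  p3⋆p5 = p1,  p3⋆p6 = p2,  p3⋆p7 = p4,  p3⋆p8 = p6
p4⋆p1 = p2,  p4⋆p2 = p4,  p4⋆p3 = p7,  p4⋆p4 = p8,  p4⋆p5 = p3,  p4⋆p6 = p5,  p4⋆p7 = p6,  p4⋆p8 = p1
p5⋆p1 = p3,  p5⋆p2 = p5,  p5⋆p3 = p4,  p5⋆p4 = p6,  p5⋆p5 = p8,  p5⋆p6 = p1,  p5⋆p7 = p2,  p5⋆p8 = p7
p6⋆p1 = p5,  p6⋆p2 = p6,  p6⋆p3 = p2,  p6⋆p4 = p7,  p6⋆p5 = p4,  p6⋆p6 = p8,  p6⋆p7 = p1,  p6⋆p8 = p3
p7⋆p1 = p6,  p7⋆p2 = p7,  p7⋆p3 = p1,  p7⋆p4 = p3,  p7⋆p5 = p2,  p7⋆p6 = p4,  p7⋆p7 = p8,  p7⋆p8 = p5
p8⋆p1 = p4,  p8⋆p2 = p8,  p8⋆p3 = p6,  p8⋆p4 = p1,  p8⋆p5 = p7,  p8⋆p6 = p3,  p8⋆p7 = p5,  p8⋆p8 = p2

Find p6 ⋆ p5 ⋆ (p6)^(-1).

The identity is p2. In row p6, the entry p2 sits in column p3, so p6^(-1) = p3.
p6 ⋆ p5 = p4
p4 ⋆ p3 = p7

p7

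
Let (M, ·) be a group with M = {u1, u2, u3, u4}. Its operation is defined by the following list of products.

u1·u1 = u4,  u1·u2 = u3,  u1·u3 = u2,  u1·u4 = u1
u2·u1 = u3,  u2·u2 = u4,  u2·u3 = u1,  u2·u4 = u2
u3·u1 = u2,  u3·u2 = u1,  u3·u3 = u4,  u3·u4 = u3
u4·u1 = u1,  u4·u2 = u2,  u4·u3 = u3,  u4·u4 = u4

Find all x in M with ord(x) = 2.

Identity is u4. Compute the order of each non-identity element by repeated multiplication:
  u1: u1 → u4  (order 2)
  u2: u2 → u4  (order 2)
  u3: u3 → u4  (order 2)
Elements of order 2: {u1, u2, u3}.

{u1, u2, u3}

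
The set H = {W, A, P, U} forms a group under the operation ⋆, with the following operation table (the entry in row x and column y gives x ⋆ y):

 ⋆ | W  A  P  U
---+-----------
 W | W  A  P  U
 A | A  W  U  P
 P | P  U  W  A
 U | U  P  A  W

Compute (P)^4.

W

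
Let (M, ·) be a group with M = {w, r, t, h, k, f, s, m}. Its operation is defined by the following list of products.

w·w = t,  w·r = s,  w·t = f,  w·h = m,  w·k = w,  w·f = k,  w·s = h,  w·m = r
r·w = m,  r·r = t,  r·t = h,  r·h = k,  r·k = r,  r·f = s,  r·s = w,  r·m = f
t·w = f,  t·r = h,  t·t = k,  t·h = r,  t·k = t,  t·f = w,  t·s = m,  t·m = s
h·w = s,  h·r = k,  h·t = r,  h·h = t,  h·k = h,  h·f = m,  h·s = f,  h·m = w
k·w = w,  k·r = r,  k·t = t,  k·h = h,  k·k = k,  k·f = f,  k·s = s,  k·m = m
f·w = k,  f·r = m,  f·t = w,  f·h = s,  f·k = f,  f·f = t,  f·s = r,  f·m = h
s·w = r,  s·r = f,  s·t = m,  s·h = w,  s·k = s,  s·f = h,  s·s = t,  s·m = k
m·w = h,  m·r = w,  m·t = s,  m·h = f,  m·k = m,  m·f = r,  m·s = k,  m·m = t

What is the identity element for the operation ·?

k

The identity e satisfies e·x = x for all x, so its row in the table reproduces the column headers.
Row k reads: w, r, t, h, k, f, s, m — exactly the header order. So k is the identity.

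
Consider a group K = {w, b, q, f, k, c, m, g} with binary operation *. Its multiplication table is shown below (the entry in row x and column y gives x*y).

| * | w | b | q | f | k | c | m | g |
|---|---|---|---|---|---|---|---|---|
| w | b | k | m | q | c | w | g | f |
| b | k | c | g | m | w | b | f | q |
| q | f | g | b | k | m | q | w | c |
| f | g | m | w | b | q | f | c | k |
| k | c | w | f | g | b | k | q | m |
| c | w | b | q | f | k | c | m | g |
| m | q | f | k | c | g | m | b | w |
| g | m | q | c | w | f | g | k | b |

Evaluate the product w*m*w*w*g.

c

w*m = g
g*w = m
m*w = q
q*g = c
(Structurally, K here is isomorphic to the quaternion group Q_8.)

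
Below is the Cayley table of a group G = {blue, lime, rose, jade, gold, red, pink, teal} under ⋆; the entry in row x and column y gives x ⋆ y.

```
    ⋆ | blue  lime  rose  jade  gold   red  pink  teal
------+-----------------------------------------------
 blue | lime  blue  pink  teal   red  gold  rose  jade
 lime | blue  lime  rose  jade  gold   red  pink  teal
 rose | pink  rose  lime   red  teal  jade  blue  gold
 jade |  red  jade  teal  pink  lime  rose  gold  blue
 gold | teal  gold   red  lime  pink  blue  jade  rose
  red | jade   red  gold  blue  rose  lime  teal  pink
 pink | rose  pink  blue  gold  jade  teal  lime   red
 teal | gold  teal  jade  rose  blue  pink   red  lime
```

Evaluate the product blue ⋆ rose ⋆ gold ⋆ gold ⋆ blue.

blue

blue ⋆ rose = pink
pink ⋆ gold = jade
jade ⋆ gold = lime
lime ⋆ blue = blue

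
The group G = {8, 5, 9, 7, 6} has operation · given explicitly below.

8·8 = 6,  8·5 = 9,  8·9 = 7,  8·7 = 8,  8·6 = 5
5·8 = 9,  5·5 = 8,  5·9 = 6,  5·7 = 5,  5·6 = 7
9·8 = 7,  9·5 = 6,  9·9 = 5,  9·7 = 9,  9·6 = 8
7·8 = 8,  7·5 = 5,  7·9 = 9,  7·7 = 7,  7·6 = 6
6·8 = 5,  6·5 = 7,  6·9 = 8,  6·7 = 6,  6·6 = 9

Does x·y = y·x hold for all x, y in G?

Check whether the table is symmetric across its main diagonal.
Every entry (row x, col y) equals the entry (row y, col x), so G is abelian.

Yes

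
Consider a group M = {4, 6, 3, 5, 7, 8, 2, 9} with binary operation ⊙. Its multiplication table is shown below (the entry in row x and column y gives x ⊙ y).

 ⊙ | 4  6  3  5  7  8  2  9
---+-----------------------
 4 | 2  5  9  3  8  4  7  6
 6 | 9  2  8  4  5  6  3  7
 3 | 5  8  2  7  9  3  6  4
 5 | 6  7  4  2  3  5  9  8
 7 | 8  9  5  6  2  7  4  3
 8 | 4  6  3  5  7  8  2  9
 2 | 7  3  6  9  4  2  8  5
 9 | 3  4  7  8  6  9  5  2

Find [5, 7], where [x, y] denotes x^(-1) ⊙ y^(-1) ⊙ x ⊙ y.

2

Identity is 8; from the table 5^(-1) = 9 and 7^(-1) = 4.
9 ⊙ 4 = 3
3 ⊙ 5 = 7
7 ⊙ 7 = 2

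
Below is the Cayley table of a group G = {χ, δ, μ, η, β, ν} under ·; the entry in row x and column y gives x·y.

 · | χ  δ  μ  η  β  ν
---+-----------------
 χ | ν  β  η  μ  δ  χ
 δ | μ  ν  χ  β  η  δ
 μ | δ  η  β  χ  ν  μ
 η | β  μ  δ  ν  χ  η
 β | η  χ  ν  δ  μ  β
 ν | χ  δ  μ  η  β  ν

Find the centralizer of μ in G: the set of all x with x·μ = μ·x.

{β, μ, ν}

Compare row μ with column μ entry by entry.
β·μ = ν = μ·β, so β commutes with μ.
η·μ = δ but μ·η = χ, so η does not.
Collecting the elements that commute with μ: C(μ) = {β, μ, ν}.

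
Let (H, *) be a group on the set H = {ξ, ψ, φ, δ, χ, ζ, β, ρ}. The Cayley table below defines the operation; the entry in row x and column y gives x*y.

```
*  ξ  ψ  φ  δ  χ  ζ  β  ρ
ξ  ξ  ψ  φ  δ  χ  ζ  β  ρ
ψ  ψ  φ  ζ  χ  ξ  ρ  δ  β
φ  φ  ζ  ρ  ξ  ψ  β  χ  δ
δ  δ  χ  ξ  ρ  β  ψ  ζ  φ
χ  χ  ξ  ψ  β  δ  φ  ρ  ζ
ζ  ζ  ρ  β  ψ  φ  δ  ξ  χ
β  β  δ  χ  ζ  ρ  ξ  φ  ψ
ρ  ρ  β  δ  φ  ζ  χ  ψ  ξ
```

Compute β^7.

ζ

β^1 = β
β^2 = β*β = φ
β^3 = φ*β = χ
β^4 = χ*β = ρ
β^5 = ρ*β = ψ
β^6 = ψ*β = δ
β^7 = δ*β = ζ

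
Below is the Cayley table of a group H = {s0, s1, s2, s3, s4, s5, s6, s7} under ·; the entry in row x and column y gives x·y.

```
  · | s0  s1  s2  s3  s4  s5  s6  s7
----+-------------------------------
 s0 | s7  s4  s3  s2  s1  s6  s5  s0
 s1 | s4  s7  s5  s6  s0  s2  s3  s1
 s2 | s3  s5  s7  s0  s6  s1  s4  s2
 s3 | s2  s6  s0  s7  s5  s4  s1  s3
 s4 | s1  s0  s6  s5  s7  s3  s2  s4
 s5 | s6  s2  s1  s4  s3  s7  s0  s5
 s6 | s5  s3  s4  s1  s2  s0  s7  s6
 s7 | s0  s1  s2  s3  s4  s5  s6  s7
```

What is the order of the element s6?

The identity element is s7 (its row matches the header).
s6^1 = s6
s6^2 = s6·s6 = s7
The first power of s6 equal to the identity is s6^2, so ord(s6) = 2.
(Structurally, H here is isomorphic to the elementary abelian group (Z_2)^3.)

2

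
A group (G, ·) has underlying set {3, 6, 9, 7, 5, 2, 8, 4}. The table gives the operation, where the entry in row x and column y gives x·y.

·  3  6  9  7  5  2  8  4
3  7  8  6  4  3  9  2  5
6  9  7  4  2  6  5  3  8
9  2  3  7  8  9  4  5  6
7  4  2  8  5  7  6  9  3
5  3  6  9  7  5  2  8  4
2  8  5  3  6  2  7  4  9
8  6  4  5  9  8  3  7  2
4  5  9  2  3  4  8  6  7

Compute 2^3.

2^1 = 2
2^2 = 2·2 = 7
2^3 = 7·2 = 6

6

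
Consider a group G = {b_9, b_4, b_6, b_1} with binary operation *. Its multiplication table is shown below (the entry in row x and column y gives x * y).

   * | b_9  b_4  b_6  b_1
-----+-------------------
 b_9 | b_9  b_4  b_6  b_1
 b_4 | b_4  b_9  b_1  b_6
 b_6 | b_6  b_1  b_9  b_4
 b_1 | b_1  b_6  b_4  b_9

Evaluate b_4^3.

b_4^1 = b_4
b_4^2 = b_4 * b_4 = b_9
b_4^3 = b_9 * b_4 = b_4

b_4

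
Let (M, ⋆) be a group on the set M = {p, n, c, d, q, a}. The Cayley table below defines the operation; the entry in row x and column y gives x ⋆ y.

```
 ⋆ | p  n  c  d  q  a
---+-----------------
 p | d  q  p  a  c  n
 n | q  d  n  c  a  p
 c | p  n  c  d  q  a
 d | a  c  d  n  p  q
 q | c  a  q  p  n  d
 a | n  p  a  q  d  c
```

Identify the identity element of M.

c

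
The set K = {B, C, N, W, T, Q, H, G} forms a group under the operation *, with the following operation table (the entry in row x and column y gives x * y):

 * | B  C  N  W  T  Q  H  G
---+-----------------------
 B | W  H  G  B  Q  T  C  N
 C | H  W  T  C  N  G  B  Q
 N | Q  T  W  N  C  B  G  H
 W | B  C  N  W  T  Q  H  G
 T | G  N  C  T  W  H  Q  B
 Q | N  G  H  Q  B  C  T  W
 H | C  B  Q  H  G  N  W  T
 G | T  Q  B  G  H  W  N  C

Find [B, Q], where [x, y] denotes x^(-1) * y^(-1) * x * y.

C

Identity is W; from the table B^(-1) = B and Q^(-1) = G.
B * G = N
N * B = Q
Q * Q = C
(Structurally, K here is isomorphic to the dihedral group D_4.)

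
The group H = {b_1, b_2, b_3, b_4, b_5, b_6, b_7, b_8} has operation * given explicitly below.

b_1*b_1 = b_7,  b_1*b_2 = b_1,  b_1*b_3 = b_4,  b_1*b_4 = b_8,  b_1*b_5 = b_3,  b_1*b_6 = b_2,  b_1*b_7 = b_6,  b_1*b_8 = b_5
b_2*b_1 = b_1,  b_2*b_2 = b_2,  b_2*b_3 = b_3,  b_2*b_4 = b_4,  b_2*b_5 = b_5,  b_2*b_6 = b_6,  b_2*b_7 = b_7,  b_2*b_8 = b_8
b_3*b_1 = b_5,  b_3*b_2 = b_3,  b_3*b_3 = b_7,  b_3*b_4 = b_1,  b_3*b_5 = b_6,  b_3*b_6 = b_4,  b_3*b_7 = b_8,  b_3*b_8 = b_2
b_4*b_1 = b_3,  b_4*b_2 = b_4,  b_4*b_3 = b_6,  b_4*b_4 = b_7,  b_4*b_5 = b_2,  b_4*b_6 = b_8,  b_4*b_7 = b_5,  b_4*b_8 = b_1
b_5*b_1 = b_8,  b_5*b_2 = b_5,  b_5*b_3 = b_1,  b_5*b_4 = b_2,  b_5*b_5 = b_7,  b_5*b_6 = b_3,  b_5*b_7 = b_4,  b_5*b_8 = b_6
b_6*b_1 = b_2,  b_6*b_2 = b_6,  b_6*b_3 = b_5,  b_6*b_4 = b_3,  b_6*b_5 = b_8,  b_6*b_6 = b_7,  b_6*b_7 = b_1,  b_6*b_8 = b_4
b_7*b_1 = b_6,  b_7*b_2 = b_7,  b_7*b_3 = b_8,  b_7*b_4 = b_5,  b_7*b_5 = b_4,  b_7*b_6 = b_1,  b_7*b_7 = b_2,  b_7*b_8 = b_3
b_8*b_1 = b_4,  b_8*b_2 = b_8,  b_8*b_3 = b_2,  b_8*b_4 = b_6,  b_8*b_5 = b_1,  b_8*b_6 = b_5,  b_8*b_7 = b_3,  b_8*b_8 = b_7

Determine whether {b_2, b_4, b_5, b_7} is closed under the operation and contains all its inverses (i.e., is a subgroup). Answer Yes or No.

Yes

{b_2, b_4, b_5, b_7} contains the identity b_2.
Checking products: every product of two elements of {b_2, b_4, b_5, b_7} (read from the table) lies in {b_2, b_4, b_5, b_7}, so the set is closed.
In a finite group, a nonempty closed subset is a subgroup. So {b_2, b_4, b_5, b_7} ≤ H.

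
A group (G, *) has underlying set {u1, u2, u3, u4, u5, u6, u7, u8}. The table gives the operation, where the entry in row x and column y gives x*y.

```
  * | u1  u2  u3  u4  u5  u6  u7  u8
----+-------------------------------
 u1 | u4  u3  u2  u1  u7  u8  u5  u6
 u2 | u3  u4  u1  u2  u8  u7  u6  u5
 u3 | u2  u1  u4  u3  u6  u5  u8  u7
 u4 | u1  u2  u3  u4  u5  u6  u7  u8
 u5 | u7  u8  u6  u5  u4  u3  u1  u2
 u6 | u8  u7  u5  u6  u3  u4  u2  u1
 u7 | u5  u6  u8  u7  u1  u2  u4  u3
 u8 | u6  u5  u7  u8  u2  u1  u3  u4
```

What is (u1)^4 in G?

u1^1 = u1
u1^2 = u1*u1 = u4
u1^3 = u4*u1 = u1
u1^4 = u1*u1 = u4

u4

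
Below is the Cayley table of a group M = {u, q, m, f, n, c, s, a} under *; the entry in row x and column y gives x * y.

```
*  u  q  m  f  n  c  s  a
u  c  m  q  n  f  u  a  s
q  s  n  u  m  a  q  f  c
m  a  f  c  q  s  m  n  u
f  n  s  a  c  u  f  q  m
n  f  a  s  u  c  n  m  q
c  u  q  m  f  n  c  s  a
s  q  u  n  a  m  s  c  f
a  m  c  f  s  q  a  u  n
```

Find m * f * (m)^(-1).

The identity is c. In row m, the entry c sits in column m, so m^(-1) = m.
m * f = q
q * m = u
(Structurally, M here is isomorphic to the dihedral group D_4.)

u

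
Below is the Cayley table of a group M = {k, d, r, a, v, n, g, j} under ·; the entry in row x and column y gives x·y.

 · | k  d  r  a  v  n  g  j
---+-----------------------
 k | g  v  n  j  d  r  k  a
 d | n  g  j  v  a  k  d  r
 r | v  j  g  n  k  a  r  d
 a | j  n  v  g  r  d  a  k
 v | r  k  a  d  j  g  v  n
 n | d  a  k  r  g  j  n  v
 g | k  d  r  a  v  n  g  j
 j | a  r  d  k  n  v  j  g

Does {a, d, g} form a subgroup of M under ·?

No

a·d = n, which is not in {a, d, g}.
The subset is not closed under ·, so it is not a subgroup.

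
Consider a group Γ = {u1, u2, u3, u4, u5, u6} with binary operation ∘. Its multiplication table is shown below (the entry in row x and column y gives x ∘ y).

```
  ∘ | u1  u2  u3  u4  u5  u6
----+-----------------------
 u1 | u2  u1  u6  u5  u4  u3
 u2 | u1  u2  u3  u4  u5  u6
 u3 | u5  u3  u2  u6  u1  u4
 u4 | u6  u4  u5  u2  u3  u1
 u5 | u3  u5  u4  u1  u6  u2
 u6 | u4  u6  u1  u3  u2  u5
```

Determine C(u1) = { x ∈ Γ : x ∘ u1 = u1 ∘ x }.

Compare row u1 with column u1 entry by entry.
u5 ∘ u1 = u3 but u1 ∘ u5 = u4, so u5 does not.
Collecting the elements that commute with u1: C(u1) = {u1, u2}.

{u1, u2}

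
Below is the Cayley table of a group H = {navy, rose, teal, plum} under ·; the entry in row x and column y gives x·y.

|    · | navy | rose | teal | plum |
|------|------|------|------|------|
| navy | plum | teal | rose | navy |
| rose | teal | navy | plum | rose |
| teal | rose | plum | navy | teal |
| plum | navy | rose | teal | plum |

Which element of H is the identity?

The identity e satisfies e·x = x for all x, so its row in the table reproduces the column headers.
Row plum reads: navy, rose, teal, plum — exactly the header order. So plum is the identity.
(Structurally, H here is isomorphic to the cyclic group Z_4.)

plum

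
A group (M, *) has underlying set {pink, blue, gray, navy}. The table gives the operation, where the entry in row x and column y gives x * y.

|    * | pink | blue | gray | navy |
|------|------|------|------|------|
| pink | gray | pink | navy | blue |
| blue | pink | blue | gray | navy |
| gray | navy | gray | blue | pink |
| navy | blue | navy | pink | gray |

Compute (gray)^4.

blue

gray^1 = gray
gray^2 = gray * gray = blue
gray^3 = blue * gray = gray
gray^4 = gray * gray = blue
(Structurally, M here is isomorphic to the cyclic group Z_4.)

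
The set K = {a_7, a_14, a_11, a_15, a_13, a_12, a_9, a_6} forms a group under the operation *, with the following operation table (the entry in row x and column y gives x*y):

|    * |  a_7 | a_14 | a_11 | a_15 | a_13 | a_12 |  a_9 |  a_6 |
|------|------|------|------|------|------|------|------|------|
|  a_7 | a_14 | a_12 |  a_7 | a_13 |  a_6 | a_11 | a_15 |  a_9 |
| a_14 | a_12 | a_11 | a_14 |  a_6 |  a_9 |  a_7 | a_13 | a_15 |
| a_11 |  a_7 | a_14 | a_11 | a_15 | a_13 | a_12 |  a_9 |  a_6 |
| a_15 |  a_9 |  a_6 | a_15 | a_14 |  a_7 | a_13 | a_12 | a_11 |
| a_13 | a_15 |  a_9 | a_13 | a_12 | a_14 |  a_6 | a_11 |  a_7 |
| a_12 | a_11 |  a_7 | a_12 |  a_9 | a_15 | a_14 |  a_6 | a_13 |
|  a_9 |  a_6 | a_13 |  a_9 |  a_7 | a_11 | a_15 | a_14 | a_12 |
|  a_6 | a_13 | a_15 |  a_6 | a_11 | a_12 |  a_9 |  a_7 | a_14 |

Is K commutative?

a_6*a_12 = a_9 but a_12*a_6 = a_13.
Since a_6 and a_12 do not commute, K is not abelian.

No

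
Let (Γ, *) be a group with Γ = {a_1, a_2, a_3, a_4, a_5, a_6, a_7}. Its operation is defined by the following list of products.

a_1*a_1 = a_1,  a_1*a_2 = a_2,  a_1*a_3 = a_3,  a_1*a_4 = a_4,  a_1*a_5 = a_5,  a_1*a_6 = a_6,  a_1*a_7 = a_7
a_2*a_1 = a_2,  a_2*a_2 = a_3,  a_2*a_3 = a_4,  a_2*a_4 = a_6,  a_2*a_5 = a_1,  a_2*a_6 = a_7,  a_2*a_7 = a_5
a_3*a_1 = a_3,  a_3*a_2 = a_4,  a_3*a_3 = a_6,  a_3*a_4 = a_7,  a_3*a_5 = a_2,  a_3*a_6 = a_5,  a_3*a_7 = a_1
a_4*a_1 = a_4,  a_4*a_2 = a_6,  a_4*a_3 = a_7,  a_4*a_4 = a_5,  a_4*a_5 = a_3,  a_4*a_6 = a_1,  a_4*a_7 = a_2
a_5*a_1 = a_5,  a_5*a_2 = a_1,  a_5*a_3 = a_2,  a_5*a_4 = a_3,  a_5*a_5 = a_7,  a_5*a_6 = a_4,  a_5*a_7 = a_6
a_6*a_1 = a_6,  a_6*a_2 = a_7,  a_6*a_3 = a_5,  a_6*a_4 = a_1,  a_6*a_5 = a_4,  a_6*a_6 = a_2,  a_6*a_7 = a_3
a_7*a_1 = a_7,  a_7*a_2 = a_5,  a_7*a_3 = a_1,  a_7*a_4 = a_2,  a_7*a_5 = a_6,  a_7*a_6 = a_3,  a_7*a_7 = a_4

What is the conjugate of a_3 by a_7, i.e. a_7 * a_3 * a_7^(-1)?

The identity is a_1. In row a_7, the entry a_1 sits in column a_3, so a_7^(-1) = a_3.
a_7 * a_3 = a_1
a_1 * a_3 = a_3

a_3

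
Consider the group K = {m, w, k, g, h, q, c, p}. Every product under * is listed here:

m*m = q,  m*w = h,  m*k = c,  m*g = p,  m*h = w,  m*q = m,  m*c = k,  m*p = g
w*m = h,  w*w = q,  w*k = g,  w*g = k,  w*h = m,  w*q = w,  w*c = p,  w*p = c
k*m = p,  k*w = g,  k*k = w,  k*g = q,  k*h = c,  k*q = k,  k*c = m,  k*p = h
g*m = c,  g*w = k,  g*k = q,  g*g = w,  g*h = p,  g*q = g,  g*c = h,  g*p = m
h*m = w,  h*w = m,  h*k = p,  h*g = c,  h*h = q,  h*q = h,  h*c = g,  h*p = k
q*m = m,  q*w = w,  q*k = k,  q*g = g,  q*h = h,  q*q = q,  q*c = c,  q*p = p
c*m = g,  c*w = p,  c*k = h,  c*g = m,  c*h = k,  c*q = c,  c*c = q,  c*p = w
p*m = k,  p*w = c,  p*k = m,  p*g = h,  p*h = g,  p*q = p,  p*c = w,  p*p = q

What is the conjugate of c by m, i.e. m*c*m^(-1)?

p

The identity is q. In row m, the entry q sits in column m, so m^(-1) = m.
m*c = k
k*m = p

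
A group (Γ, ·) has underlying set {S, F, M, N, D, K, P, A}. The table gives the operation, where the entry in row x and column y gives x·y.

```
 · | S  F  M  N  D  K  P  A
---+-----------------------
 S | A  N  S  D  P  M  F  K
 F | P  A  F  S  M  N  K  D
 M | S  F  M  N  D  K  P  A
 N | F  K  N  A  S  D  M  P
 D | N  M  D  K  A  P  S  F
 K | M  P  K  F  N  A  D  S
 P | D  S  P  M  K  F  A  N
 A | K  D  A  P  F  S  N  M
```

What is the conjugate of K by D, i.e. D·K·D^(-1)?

S

The identity is M. In row D, the entry M sits in column F, so D^(-1) = F.
D·K = P
P·F = S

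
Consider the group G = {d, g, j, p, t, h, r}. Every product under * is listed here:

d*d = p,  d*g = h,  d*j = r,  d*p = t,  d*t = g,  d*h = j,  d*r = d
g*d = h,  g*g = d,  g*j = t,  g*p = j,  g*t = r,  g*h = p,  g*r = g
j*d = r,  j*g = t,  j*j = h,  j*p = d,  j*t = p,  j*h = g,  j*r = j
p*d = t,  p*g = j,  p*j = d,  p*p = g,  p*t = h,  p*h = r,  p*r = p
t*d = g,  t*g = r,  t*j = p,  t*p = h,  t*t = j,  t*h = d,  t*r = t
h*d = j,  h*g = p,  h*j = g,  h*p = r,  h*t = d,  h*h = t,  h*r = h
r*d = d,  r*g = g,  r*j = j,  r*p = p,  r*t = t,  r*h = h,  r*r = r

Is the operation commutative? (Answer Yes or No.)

Check whether the table is symmetric across its main diagonal.
Every entry (row x, col y) equals the entry (row y, col x), so G is abelian.

Yes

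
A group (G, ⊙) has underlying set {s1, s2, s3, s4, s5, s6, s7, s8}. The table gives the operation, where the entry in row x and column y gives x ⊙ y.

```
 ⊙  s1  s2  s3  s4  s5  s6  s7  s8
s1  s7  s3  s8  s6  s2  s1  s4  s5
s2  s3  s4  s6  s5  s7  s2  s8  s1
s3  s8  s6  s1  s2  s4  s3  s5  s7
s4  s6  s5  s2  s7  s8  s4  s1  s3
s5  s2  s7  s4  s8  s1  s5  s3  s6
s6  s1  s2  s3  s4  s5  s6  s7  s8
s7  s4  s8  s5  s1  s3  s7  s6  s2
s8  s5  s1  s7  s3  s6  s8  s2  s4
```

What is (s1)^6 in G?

s1^1 = s1
s1^2 = s1 ⊙ s1 = s7
s1^3 = s7 ⊙ s1 = s4
s1^4 = s4 ⊙ s1 = s6
s1^5 = s6 ⊙ s1 = s1
s1^6 = s1 ⊙ s1 = s7

s7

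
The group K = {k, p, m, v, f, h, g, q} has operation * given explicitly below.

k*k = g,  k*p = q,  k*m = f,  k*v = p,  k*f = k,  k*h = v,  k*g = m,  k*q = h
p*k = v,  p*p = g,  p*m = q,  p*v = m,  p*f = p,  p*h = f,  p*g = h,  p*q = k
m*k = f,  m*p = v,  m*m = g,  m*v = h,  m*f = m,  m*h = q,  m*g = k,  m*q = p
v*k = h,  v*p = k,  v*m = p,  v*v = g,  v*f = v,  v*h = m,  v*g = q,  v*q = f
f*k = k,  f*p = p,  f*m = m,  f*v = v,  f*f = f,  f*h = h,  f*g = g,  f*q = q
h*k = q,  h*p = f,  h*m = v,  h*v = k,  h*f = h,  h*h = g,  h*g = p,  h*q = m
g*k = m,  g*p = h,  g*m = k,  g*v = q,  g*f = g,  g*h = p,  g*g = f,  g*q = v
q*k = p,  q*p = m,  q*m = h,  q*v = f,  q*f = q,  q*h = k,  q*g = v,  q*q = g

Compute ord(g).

The identity element is f (its row matches the header).
g^1 = g
g^2 = g * g = f
The first power of g equal to the identity is g^2, so ord(g) = 2.
(Structurally, K here is isomorphic to the quaternion group Q_8.)

2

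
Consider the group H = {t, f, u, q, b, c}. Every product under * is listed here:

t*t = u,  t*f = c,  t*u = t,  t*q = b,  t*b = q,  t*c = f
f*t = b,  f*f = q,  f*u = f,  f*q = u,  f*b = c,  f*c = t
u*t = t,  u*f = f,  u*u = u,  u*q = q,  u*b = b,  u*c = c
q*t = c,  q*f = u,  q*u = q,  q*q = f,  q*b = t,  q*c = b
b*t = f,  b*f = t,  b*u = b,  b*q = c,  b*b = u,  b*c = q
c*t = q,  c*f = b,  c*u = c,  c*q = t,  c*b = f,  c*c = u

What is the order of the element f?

3

The identity element is u (its row matches the header).
f^1 = f
f^2 = f * f = q
f^3 = q * f = u
The first power of f equal to the identity is f^3, so ord(f) = 3.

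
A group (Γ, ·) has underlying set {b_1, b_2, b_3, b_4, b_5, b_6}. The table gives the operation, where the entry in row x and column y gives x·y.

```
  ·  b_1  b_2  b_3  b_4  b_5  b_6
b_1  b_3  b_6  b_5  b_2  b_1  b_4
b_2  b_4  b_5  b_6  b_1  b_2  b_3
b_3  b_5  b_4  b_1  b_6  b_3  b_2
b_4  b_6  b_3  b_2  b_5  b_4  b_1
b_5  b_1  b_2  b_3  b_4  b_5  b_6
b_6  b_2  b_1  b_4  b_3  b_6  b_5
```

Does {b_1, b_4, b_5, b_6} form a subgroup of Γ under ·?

No

b_1·b_1 = b_3, which is not in {b_1, b_4, b_5, b_6}.
The subset is not closed under ·, so it is not a subgroup.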